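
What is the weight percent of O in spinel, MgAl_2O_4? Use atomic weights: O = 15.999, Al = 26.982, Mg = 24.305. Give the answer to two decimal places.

44.98 weight percent

M(MgAl_2O_4) = 142.265 g/mol.
O contributes 4 × 15.999 = 63.996 g per mole.
63.996/142.265 = 0.4498 → 44.98%.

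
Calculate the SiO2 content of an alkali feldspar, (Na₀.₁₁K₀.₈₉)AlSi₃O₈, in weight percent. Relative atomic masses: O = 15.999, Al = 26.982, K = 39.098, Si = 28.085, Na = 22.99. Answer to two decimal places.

Formula mass = 276.555 g/mol.
3 Si → 3.0000 mol SiO2 per formula unit; M(SiO2) = 60.083, so SiO2 mass = 180.249 g.
180.249/276.555 × 100 = 65.18 wt%.

65.18 wt%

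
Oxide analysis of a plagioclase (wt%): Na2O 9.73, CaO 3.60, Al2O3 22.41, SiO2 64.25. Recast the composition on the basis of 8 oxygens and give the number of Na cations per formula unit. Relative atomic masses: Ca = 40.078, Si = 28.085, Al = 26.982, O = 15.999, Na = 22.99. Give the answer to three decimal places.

0.832 Na apfu

9.73 wt% Na2O ÷ 61.979 g/mol = 0.15699 mol, giving 0.31398 Na and 0.15699 O.
3.60 wt% CaO ÷ 56.077 g/mol = 0.06420 mol, giving 0.06420 Ca and 0.06420 O.
22.41 wt% Al2O3 ÷ 101.961 g/mol = 0.21979 mol, giving 0.43958 Al and 0.65937 O.
64.25 wt% SiO2 ÷ 60.083 g/mol = 1.06935 mol, giving 1.06935 Si and 2.13870 O.
Oxygen sums to 3.01926; scaling by 8/3.01926 = 2.64966 puts the formula on 8 O.
Na: 0.31398 × 2.64966 = 0.832 atoms per formula unit.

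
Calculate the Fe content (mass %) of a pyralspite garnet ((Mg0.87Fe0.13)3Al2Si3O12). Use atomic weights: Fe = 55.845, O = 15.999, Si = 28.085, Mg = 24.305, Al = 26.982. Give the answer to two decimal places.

Formula mass = 2.61·24.305 + 0.39·55.845 + 2·26.982 + 3·28.085 + 12·15.999 = 415.423 g/mol, of which 21.780 g is Fe.
So Fe makes up 21.780/415.423 = 0.0524 of the mass, i.e. 5.24%.

5.24 mass %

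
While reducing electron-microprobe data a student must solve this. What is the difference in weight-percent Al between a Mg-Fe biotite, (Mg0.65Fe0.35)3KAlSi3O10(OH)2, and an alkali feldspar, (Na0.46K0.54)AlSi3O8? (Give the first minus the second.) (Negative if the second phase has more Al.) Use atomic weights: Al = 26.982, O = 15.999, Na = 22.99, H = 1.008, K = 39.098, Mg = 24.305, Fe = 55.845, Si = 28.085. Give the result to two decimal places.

-3.97 percentage points

Al in (Mg0.65Fe0.35)3KAlSi3O10(OH)2: molar mass 450.371 g/mol; 1×26.982 = 26.982 g → 5.99 wt%.
Al in (Na0.46K0.54)AlSi3O8: molar mass 270.917 g/mol; 1×26.982 = 26.982 g → 9.96 wt%.
Difference = 5.99 − 9.96 = -3.97 percentage points.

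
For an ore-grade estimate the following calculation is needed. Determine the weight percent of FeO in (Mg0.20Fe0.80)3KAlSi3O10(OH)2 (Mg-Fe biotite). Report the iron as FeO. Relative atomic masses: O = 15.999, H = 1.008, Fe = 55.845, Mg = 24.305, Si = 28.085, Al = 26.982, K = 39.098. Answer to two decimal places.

Formula mass = 492.950 g/mol.
2.40 Fe → 2.4000 mol FeO per formula unit; M(FeO) = 71.844, so FeO mass = 172.426 g.
172.426/492.950 × 100 = 34.98 wt%.

34.98 wt%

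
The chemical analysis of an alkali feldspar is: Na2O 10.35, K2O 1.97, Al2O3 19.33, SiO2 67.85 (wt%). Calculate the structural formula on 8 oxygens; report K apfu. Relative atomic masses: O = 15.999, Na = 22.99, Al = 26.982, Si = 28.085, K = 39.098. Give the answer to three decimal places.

0.111 K apfu

10.35 wt% Na2O ÷ 61.979 g/mol = 0.16699 mol, giving 0.33398 Na and 0.16699 O.
1.97 wt% K2O ÷ 94.195 g/mol = 0.02091 mol, giving 0.04182 K and 0.02091 O.
19.33 wt% Al2O3 ÷ 101.961 g/mol = 0.18958 mol, giving 0.37916 Al and 0.56874 O.
67.85 wt% SiO2 ÷ 60.083 g/mol = 1.12927 mol, giving 1.12927 Si and 2.25854 O.
Oxygen sums to 3.01518; scaling by 8/3.01518 = 2.65324 puts the formula on 8 O.
K: 0.04182 × 2.65324 = 0.111 atoms per formula unit.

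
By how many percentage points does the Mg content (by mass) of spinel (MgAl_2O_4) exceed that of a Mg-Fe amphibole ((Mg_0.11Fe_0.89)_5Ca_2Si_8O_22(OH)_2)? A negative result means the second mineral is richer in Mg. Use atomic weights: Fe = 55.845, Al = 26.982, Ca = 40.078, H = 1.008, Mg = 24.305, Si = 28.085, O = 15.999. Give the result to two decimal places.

M(MgAl_2O_4) = 142.265 g/mol, so wt% Mg = 24.305/142.265 × 100 = 17.08%.
M((Mg_0.11Fe_0.89)_5Ca_2Si_8O_22(OH)_2) = 952.706 g/mol, so wt% Mg = 13.368/952.706 × 100 = 1.40%.
17.08 − 1.40 = 15.68 pp.

15.68 percentage points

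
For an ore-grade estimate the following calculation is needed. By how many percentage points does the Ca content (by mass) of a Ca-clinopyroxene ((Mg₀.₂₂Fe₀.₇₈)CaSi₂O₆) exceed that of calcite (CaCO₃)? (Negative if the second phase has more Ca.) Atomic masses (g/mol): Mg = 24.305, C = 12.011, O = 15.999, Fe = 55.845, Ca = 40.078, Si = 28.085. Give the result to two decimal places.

M((Mg₀.₂₂Fe₀.₇₈)CaSi₂O₆) = 241.148 g/mol, so wt% Ca = 40.078/241.148 × 100 = 16.62%.
M(CaCO₃) = 100.086 g/mol, so wt% Ca = 40.078/100.086 × 100 = 40.04%.
16.62 − 40.04 = -23.42 pp.

-23.42 percentage points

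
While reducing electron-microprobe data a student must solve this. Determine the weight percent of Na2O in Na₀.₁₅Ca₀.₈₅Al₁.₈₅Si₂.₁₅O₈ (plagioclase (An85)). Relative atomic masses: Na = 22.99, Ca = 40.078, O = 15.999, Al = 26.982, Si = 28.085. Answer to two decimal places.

1.69 wt%

Formula mass = 275.806 g/mol.
0.15 Na → 0.0750 mol Na2O per formula unit; M(Na2O) = 61.979, so Na2O mass = 4.648 g.
4.648/275.806 × 100 = 1.69 wt%.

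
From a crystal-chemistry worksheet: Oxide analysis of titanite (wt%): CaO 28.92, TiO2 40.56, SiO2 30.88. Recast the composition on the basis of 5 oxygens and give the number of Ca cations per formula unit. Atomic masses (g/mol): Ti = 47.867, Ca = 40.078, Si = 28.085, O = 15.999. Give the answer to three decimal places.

28.92 wt% CaO ÷ 56.077 g/mol = 0.51572 mol, giving 0.51572 Ca and 0.51572 O.
40.56 wt% TiO2 ÷ 79.865 g/mol = 0.50786 mol, giving 0.50786 Ti and 1.01572 O.
30.88 wt% SiO2 ÷ 60.083 g/mol = 0.51396 mol, giving 0.51396 Si and 1.02792 O.
Oxygen sums to 2.55936; scaling by 5/2.55936 = 1.95361 puts the formula on 5 O.
Ca: 0.51572 × 1.95361 = 1.008 atoms per formula unit.

1.008 Ca apfu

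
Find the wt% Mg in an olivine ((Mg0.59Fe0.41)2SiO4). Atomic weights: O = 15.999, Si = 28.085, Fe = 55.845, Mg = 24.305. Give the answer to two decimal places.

17.22 wt%

Formula mass = 1.18*24.305 + 0.82*55.845 + 1*28.085 + 4*15.999 = 166.554 g/mol, of which 28.680 g is Mg.
So Mg makes up 28.680/166.554 = 0.1722 of the mass, i.e. 17.22%.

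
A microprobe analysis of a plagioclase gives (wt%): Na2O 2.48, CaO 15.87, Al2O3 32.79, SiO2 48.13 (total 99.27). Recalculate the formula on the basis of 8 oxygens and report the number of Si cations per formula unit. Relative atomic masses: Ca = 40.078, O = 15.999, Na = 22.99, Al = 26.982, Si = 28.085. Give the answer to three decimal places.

2.218 Si apfu

Na2O: 2.48/61.979 = 0.04001 mol → 0.08002 mol Na, 0.04001 mol O.
CaO: 15.87/56.077 = 0.28300 mol → 0.28300 mol Ca, 0.28300 mol O.
Al2O3: 32.79/101.961 = 0.32159 mol → 0.64318 mol Al, 0.96477 mol O.
SiO2: 48.13/60.083 = 0.80106 mol → 0.80106 mol Si, 1.60212 mol O.
Total oxygen = 2.88990 mol. Normalization factor = 8/2.88990 = 2.76826.
Si per 8 O = 0.80106 × 2.76826 = 2.218.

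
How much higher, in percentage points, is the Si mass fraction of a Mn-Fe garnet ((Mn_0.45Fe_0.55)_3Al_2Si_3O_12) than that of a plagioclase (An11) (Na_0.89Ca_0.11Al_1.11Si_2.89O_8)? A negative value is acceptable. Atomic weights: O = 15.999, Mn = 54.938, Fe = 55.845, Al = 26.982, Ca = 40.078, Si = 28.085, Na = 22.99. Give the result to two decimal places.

-13.78 percentage points

Si in (Mn_0.45Fe_0.55)_3Al_2Si_3O_12: molar mass 496.518 g/mol; 3×28.085 = 84.255 g → 16.97 wt%.
Si in Na_0.89Ca_0.11Al_1.11Si_2.89O_8: molar mass 263.977 g/mol; 2.89×28.085 = 81.166 g → 30.75 wt%.
Difference = 16.97 − 30.75 = -13.78 percentage points.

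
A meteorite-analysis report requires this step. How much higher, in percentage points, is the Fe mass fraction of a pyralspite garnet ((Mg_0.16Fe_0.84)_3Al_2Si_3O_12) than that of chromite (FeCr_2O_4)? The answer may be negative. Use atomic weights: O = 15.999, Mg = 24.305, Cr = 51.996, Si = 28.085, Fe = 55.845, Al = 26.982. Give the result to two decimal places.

4.21 percentage points

First mineral: 140.729 g Fe in 482.603 g formula = 29.16 wt% Fe.
Second mineral: 55.845 g Fe in 223.833 g formula = 24.95 wt% Fe.
29.16% − 24.95% gives a difference of 4.21 percentage points.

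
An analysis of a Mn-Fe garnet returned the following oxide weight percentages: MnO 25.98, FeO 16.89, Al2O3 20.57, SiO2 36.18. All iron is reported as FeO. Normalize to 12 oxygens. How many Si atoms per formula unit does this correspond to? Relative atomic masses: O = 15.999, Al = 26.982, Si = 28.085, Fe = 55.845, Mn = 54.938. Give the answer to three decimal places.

MnO: 25.98/70.937 = 0.36624 mol → 0.36624 mol Mn, 0.36624 mol O.
FeO: 16.89/71.844 = 0.23509 mol → 0.23509 mol Fe, 0.23509 mol O.
Al2O3: 20.57/101.961 = 0.20174 mol → 0.40348 mol Al, 0.60522 mol O.
SiO2: 36.18/60.083 = 0.60217 mol → 0.60217 mol Si, 1.20434 mol O.
Total oxygen = 2.41089 mol. Normalization factor = 12/2.41089 = 4.97741.
Si per 12 O = 0.60217 × 4.97741 = 2.997.

2.997 Si apfu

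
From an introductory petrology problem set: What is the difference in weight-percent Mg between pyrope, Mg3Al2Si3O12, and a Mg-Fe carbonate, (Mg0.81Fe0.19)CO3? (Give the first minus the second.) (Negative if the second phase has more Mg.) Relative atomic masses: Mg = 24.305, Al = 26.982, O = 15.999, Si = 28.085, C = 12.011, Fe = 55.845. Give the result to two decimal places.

First mineral: 72.915 g Mg in 403.122 g formula = 18.09 wt% Mg.
Second mineral: 19.687 g Mg in 90.306 g formula = 21.80 wt% Mg.
18.09% − 21.80% gives a difference of -3.71 percentage points.

-3.71 percentage points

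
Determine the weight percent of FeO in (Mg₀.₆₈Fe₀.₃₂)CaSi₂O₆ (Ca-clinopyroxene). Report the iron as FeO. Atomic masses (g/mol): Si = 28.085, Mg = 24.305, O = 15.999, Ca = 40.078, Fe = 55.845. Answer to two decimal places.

M((Mg₀.₆₈Fe₀.₃₂)CaSi₂O₆) = 226.640 g/mol; M(FeO) = 71.844 g/mol.
Moles FeO per formula unit = 0.32 Fe ÷ 1 = 0.3200.
FeO fraction = (0.3200 × 71.844) / 226.640 = 22.990/226.640 = 0.1014.

10.14 wt%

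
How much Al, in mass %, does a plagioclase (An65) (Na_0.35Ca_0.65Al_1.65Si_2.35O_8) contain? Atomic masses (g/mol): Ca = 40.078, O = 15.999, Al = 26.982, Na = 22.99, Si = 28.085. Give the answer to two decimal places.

M(Na_0.35Ca_0.65Al_1.65Si_2.35O_8) = 272.609 g/mol.
Al contributes 1.65 × 26.982 = 44.520 g per mole.
44.520/272.609 = 0.1633 → 16.33%.

16.33 mass %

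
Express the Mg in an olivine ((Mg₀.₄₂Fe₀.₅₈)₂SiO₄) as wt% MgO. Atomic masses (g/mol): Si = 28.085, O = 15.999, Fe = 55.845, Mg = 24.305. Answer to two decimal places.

Formula mass = 177.277 g/mol.
0.84 Mg → 0.8400 mol MgO per formula unit; M(MgO) = 40.304, so MgO mass = 33.855 g.
33.855/177.277 × 100 = 19.10 wt%.

19.10 wt%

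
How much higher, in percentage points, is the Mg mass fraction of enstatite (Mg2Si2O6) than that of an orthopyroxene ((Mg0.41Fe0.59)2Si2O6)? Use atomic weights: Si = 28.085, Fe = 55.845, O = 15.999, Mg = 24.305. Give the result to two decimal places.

15.84 percentage points

M(Mg2Si2O6) = 200.774 g/mol, so wt% Mg = 48.610/200.774 × 100 = 24.21%.
M((Mg0.41Fe0.59)2Si2O6) = 237.991 g/mol, so wt% Mg = 19.930/237.991 × 100 = 8.37%.
24.21 − 8.37 = 15.84 pp.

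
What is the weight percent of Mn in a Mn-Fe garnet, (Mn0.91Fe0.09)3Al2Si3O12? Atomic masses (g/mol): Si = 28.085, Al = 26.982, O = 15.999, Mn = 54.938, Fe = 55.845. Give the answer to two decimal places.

30.28 mass %

Formula mass = 2.73×54.938 + 0.27×55.845 + 2×26.982 + 3×28.085 + 12×15.999 = 495.266 g/mol, of which 149.981 g is Mn.
So Mn makes up 149.981/495.266 = 0.3028 of the mass, i.e. 30.28%.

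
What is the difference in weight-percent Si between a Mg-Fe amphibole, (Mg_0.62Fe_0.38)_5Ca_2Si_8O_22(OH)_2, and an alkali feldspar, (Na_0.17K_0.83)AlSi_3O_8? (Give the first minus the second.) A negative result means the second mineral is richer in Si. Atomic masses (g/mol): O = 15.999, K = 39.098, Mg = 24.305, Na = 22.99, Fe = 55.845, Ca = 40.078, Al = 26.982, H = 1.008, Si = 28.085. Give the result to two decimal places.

First mineral: 224.680 g Si in 872.279 g formula = 25.76 wt% Si.
Second mineral: 84.255 g Si in 275.589 g formula = 30.57 wt% Si.
25.76% − 30.57% gives a difference of -4.81 percentage points.

-4.81 percentage points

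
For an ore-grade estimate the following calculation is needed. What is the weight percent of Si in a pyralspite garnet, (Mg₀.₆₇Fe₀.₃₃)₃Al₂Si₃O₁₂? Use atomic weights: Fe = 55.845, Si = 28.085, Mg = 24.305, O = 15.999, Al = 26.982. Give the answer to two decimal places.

Formula mass = 2.01×24.305 + 0.99×55.845 + 2×26.982 + 3×28.085 + 12×15.999 = 434.347 g/mol, of which 84.255 g is Si.
So Si makes up 84.255/434.347 = 0.1940 of the mass, i.e. 19.40%.

19.40 weight percent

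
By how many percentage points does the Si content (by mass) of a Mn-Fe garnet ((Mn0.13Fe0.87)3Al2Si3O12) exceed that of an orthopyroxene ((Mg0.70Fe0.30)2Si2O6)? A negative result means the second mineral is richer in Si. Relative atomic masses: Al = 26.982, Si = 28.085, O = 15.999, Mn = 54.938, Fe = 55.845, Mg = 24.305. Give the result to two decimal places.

-8.63 percentage points

Si in (Mn0.13Fe0.87)3Al2Si3O12: molar mass 497.388 g/mol; 3×28.085 = 84.255 g → 16.94 wt%.
Si in (Mg0.70Fe0.30)2Si2O6: molar mass 219.698 g/mol; 2×28.085 = 56.170 g → 25.57 wt%.
Difference = 16.94 − 25.57 = -8.63 percentage points.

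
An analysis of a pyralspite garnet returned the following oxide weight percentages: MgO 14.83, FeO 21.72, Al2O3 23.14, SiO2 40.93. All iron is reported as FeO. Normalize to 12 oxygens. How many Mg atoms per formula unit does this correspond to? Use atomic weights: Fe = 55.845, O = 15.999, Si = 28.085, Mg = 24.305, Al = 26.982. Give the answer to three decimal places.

1.627 Mg apfu

MgO: 14.83/40.304 = 0.36795 mol → 0.36795 mol Mg, 0.36795 mol O.
FeO: 21.72/71.844 = 0.30232 mol → 0.30232 mol Fe, 0.30232 mol O.
Al2O3: 23.14/101.961 = 0.22695 mol → 0.45390 mol Al, 0.68085 mol O.
SiO2: 40.93/60.083 = 0.68122 mol → 0.68122 mol Si, 1.36244 mol O.
Total oxygen = 2.71356 mol. Normalization factor = 12/2.71356 = 4.42223.
Mg per 12 O = 0.36795 × 4.42223 = 1.627.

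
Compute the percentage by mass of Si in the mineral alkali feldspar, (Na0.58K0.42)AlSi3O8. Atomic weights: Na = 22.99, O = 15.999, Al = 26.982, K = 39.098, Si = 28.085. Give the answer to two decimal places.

31.32 weight percent

Formula mass = 0.58·22.99 + 0.42·39.098 + 1·26.982 + 3·28.085 + 8·15.999 = 268.984 g/mol, of which 84.255 g is Si.
So Si makes up 84.255/268.984 = 0.3132 of the mass, i.e. 31.32%.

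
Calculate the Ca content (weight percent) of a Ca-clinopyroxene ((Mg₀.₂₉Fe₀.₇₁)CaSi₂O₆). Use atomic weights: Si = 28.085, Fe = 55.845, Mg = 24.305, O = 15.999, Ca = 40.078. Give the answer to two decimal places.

16.77 weight percent

Molar mass of (Mg₀.₂₉Fe₀.₇₁)CaSi₂O₆: 0.29·24.305 + 0.71·55.845 + 1·40.078 + 2·28.085 + 6·15.999 = 238.940 g/mol.
Mass of Ca per formula unit: 1 × 40.078 = 40.078 g.
Weight fraction Ca = 40.078 / 238.940 = 0.1677.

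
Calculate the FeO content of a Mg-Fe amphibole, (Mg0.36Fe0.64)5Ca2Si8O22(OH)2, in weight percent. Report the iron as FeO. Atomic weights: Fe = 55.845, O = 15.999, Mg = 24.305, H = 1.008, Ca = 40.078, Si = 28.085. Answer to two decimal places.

M((Mg0.36Fe0.64)5Ca2Si8O22(OH)2) = 913.281 g/mol; M(FeO) = 71.844 g/mol.
Moles FeO per formula unit = 3.20 Fe ÷ 1 = 3.2000.
FeO fraction = (3.2000 × 71.844) / 913.281 = 229.901/913.281 = 0.2517.

25.17 wt%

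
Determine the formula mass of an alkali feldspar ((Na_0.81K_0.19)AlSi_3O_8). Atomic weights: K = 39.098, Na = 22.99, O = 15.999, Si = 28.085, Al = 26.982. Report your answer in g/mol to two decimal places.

265.28 g/mol

M = 0.81·22.99 + 0.19·39.098 + 1·26.982 + 3·28.085 + 8·15.999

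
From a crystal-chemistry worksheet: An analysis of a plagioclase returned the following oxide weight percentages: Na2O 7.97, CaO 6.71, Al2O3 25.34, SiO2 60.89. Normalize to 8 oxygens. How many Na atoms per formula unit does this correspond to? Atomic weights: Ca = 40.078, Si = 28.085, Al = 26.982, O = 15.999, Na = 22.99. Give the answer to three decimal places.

0.681 Na apfu

7.97 wt% Na2O ÷ 61.979 g/mol = 0.12859 mol, giving 0.25718 Na and 0.12859 O.
6.71 wt% CaO ÷ 56.077 g/mol = 0.11966 mol, giving 0.11966 Ca and 0.11966 O.
25.34 wt% Al2O3 ÷ 101.961 g/mol = 0.24853 mol, giving 0.49706 Al and 0.74559 O.
60.89 wt% SiO2 ÷ 60.083 g/mol = 1.01343 mol, giving 1.01343 Si and 2.02686 O.
Oxygen sums to 3.02070; scaling by 8/3.02070 = 2.64839 puts the formula on 8 O.
Na: 0.25718 × 2.64839 = 0.681 atoms per formula unit.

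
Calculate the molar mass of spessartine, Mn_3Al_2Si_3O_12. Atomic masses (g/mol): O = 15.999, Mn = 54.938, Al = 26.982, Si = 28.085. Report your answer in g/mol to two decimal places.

M = 3·54.938 + 2·26.982 + 3·28.085 + 12·15.999

495.02 g/mol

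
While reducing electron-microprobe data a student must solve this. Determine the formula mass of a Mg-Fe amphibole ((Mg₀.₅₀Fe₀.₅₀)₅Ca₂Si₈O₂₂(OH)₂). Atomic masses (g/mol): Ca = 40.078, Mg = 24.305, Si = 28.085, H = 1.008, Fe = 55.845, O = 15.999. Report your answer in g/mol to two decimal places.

The formula mass is the sum 2.50(24.305) + 2.50(55.845) + 2(40.078) + 8(28.085) + 24(15.999) + 2(1.008).

891.20 g/mol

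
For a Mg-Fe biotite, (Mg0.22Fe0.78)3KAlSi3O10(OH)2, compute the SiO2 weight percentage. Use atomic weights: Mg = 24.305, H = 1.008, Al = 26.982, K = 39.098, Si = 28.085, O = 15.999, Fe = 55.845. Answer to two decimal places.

Molar mass of (Mg0.22Fe0.78)3KAlSi3O10(OH)2 = 0.66·24.305 + 2.34·55.845 + 1·39.098 + 1·26.982 + 3·28.085 + 12·15.999 + 2·1.008 = 491.058 g/mol.
Each formula unit contains 3 Si, equivalent to 3/1 = 3.0000 mol SiO2.
M(SiO2) = 1×28.085 + 2×15.999 = 60.083 g/mol.
Mass of SiO2 per formula unit = 3.0000 × 60.083 = 180.249 g.
SiO2 wt% = 180.249 / 491.058 × 100 = 36.71%.

36.71 wt%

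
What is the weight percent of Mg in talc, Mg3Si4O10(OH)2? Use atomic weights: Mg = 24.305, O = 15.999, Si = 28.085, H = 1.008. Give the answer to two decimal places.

Formula mass = 3×24.305 + 4×28.085 + 12×15.999 + 2×1.008 = 379.259 g/mol, of which 72.915 g is Mg.
So Mg makes up 72.915/379.259 = 0.1923 of the mass, i.e. 19.23%.

19.23 wt%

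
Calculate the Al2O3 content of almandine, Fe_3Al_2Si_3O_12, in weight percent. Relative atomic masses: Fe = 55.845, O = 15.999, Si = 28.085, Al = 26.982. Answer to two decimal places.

Molar mass of Fe_3Al_2Si_3O_12 = 3×55.845 + 2×26.982 + 3×28.085 + 12×15.999 = 497.742 g/mol.
Each formula unit contains 2 Al, equivalent to 2/2 = 1.0000 mol Al2O3.
M(Al2O3) = 2×26.982 + 3×15.999 = 101.961 g/mol.
Mass of Al2O3 per formula unit = 1.0000 × 101.961 = 101.961 g.
Al2O3 wt% = 101.961 / 497.742 × 100 = 20.48%.

20.48 wt%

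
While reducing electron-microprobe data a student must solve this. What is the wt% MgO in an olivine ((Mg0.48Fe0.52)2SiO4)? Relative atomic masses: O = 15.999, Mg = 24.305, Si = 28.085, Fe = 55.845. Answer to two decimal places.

22.30 wt%

Formula mass = 173.493 g/mol.
0.96 Mg → 0.9600 mol MgO per formula unit; M(MgO) = 40.304, so MgO mass = 38.692 g.
38.692/173.493 × 100 = 22.30 wt%.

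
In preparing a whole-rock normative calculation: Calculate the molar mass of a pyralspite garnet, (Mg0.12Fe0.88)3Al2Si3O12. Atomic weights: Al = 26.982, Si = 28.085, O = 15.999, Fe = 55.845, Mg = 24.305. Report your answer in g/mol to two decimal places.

486.39 g/mol

M = 0.36*24.305 + 2.64*55.845 + 2*26.982 + 3*28.085 + 12*15.999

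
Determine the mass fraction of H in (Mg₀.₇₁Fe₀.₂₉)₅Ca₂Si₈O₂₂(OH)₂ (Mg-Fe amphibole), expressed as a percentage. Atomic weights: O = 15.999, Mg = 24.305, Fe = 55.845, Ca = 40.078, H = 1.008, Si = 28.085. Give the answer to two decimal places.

0.23 mass %

M((Mg₀.₇₁Fe₀.₂₉)₅Ca₂Si₈O₂₂(OH)₂) = 858.086 g/mol.
H contributes 2 × 1.008 = 2.016 g per mole.
2.016/858.086 = 0.0023 → 0.23%.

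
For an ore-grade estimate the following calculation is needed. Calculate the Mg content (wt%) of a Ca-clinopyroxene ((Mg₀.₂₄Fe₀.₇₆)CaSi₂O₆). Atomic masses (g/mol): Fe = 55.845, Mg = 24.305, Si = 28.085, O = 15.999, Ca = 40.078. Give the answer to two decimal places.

2.43 wt%

M((Mg₀.₂₄Fe₀.₇₆)CaSi₂O₆) = 240.517 g/mol.
Mg contributes 0.24 × 24.305 = 5.833 g per mole.
5.833/240.517 = 0.0243 → 2.43%.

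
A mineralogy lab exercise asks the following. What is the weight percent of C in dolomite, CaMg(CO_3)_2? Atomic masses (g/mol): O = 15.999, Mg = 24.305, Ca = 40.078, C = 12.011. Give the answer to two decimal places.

Formula mass = 1×40.078 + 1×24.305 + 2×12.011 + 6×15.999 = 184.399 g/mol, of which 24.022 g is C.
So C makes up 24.022/184.399 = 0.1303 of the mass, i.e. 13.03%.

13.03 mass %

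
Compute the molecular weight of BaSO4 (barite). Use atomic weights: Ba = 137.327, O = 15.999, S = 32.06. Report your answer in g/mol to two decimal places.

M = 1(137.327) + 1(32.06) + 4(15.999)

233.38 g/mol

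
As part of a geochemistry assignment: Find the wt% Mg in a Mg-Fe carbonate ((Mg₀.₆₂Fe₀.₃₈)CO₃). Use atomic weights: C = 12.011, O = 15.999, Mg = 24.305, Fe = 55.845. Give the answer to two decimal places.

Molar mass of (Mg₀.₆₂Fe₀.₃₈)CO₃: 0.62*24.305 + 0.38*55.845 + 1*12.011 + 3*15.999 = 96.298 g/mol.
Mass of Mg per formula unit: 0.62 × 24.305 = 15.069 g.
Weight fraction Mg = 15.069 / 96.298 = 0.1565.

15.65 mass %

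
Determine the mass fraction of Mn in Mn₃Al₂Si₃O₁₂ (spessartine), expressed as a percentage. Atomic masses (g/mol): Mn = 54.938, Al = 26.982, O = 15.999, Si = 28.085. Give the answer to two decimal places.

Molar mass of Mn₃Al₂Si₃O₁₂: 3×54.938 + 2×26.982 + 3×28.085 + 12×15.999 = 495.021 g/mol.
Mass of Mn per formula unit: 3 × 54.938 = 164.814 g.
Weight fraction Mn = 164.814 / 495.021 = 0.3329.

33.29 weight percent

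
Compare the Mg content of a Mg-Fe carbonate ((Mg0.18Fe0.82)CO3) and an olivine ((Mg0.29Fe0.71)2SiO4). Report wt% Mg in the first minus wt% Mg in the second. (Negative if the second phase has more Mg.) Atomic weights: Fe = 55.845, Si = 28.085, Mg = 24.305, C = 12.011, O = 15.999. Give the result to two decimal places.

Mg in (Mg0.18Fe0.82)CO3: molar mass 110.176 g/mol; 0.18×24.305 = 4.375 g → 3.97 wt%.
Mg in (Mg0.29Fe0.71)2SiO4: molar mass 185.478 g/mol; 0.58×24.305 = 14.097 g → 7.60 wt%.
Difference = 3.97 − 7.60 = -3.63 percentage points.

-3.63 percentage points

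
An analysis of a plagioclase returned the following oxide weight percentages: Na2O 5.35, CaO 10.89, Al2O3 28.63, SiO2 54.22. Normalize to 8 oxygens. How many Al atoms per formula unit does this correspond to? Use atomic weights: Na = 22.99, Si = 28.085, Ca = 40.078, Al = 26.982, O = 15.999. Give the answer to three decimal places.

5.35 wt% Na2O ÷ 61.979 g/mol = 0.08632 mol, giving 0.17264 Na and 0.08632 O.
10.89 wt% CaO ÷ 56.077 g/mol = 0.19420 mol, giving 0.19420 Ca and 0.19420 O.
28.63 wt% Al2O3 ÷ 101.961 g/mol = 0.28079 mol, giving 0.56158 Al and 0.84237 O.
54.22 wt% SiO2 ÷ 60.083 g/mol = 0.90242 mol, giving 0.90242 Si and 1.80484 O.
Oxygen sums to 2.92773; scaling by 8/2.92773 = 2.73249 puts the formula on 8 O.
Al: 0.56158 × 2.73249 = 1.535 atoms per formula unit.

1.535 Al apfu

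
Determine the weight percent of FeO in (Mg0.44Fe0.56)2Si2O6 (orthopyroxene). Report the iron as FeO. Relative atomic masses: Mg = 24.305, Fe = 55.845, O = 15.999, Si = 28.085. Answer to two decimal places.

M((Mg0.44Fe0.56)2Si2O6) = 236.099 g/mol; M(FeO) = 71.844 g/mol.
Moles FeO per formula unit = 1.12 Fe ÷ 1 = 1.1200.
FeO fraction = (1.1200 × 71.844) / 236.099 = 80.465/236.099 = 0.3408.

34.08 wt%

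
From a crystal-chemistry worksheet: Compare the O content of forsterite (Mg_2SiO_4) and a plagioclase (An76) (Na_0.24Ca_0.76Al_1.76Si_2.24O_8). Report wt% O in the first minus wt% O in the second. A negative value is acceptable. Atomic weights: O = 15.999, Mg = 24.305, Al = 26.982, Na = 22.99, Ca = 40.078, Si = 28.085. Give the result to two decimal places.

-1.16 percentage points

M(Mg_2SiO_4) = 140.691 g/mol, so wt% O = 63.996/140.691 × 100 = 45.49%.
M(Na_0.24Ca_0.76Al_1.76Si_2.24O_8) = 274.368 g/mol, so wt% O = 127.992/274.368 × 100 = 46.65%.
45.49 − 46.65 = -1.16 pp.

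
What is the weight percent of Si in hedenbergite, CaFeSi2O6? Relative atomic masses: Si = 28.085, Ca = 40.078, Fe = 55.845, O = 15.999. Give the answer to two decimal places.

Formula mass = 1*40.078 + 1*55.845 + 2*28.085 + 6*15.999 = 248.087 g/mol, of which 56.170 g is Si.
So Si makes up 56.170/248.087 = 0.2264 of the mass, i.e. 22.64%.

22.64 wt%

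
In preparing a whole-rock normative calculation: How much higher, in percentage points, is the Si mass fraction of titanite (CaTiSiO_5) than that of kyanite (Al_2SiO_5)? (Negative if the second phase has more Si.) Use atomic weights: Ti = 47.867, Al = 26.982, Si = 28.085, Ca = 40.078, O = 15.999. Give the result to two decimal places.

Si in CaTiSiO_5: molar mass 196.025 g/mol; 1×28.085 = 28.085 g → 14.33 wt%.
Si in Al_2SiO_5: molar mass 162.044 g/mol; 1×28.085 = 28.085 g → 17.33 wt%.
Difference = 14.33 − 17.33 = -3.00 percentage points.

-3.00 percentage points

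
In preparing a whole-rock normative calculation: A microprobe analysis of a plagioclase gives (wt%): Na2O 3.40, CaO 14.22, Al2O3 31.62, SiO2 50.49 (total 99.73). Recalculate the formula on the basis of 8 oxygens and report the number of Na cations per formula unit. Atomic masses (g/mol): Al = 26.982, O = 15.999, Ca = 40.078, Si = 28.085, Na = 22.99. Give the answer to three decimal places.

0.301 Na apfu

Na2O: 3.40/61.979 = 0.05486 mol → 0.10972 mol Na, 0.05486 mol O.
CaO: 14.22/56.077 = 0.25358 mol → 0.25358 mol Ca, 0.25358 mol O.
Al2O3: 31.62/101.961 = 0.31012 mol → 0.62024 mol Al, 0.93036 mol O.
SiO2: 50.49/60.083 = 0.84034 mol → 0.84034 mol Si, 1.68068 mol O.
Total oxygen = 2.91948 mol. Normalization factor = 8/2.91948 = 2.74021.
Na per 8 O = 0.10972 × 2.74021 = 0.301.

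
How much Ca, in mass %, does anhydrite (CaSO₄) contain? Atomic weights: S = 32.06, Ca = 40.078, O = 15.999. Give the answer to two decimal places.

29.44 mass %

Formula mass = 1×40.078 + 1×32.06 + 4×15.999 = 136.134 g/mol, of which 40.078 g is Ca.
So Ca makes up 40.078/136.134 = 0.2944 of the mass, i.e. 29.44%.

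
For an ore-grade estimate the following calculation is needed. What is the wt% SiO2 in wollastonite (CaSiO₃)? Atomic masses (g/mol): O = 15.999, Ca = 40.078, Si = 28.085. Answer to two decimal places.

51.72 wt%

Molar mass of CaSiO₃ = 1×40.078 + 1×28.085 + 3×15.999 = 116.160 g/mol.
Each formula unit contains 1 Si, equivalent to 1/1 = 1.0000 mol SiO2.
M(SiO2) = 1×28.085 + 2×15.999 = 60.083 g/mol.
Mass of SiO2 per formula unit = 1.0000 × 60.083 = 60.083 g.
SiO2 wt% = 60.083 / 116.160 × 100 = 51.72%.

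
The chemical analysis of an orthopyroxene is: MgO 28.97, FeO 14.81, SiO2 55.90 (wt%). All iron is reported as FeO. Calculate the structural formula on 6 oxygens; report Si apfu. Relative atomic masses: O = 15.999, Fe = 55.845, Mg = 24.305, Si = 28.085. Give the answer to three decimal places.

MgO (M=40.304): mol = 0.71879; Mg = 0.71879, O = 0.71879.
FeO (M=71.844): mol = 0.20614; Fe = 0.20614, O = 0.20614.
SiO2 (M=60.083): mol = 0.93038; Si = 0.93038, O = 1.86076.
ΣO = 2.78569; factor = 6/ΣO = 2.15386.
Si apfu = 0.93038 × 2.15386 = 2.004.

2.004 Si apfu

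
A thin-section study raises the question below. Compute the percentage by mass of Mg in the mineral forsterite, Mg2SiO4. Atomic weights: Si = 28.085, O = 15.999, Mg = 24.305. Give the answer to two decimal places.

M(Mg2SiO4) = 140.691 g/mol.
Mg contributes 2 × 24.305 = 48.610 g per mole.
48.610/140.691 = 0.3455 → 34.55%.

34.55 wt%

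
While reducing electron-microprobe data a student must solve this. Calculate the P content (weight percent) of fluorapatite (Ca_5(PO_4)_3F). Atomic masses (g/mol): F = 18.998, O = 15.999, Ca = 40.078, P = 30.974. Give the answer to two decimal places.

18.43 weight percent

M(Ca_5(PO_4)_3F) = 504.298 g/mol.
P contributes 3 × 30.974 = 92.922 g per mole.
92.922/504.298 = 0.1843 → 18.43%.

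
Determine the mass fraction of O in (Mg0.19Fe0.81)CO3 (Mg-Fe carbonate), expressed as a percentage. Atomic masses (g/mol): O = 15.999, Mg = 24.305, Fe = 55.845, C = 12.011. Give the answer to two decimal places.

43.69 wt%

Formula mass = 0.19*24.305 + 0.81*55.845 + 1*12.011 + 3*15.999 = 109.860 g/mol, of which 47.997 g is O.
So O makes up 47.997/109.860 = 0.4369 of the mass, i.e. 43.69%.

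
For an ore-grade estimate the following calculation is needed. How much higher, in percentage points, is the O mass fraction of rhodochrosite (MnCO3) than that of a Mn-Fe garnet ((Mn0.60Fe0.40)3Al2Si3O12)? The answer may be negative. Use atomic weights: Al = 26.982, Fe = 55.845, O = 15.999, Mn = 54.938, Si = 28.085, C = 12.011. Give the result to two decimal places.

O in MnCO3: molar mass 114.946 g/mol; 3×15.999 = 47.997 g → 41.76 wt%.
O in (Mn0.60Fe0.40)3Al2Si3O12: molar mass 496.109 g/mol; 12×15.999 = 191.988 g → 38.70 wt%.
Difference = 41.76 − 38.70 = 3.06 percentage points.

3.06 percentage points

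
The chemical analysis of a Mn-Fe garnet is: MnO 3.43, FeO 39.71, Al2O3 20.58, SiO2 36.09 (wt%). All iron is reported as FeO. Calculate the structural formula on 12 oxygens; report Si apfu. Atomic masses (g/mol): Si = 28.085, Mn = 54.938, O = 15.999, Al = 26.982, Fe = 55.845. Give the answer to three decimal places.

MnO (M=70.937): mol = 0.04835; Mn = 0.04835, O = 0.04835.
FeO (M=71.844): mol = 0.55273; Fe = 0.55273, O = 0.55273.
Al2O3 (M=101.961): mol = 0.20184; Al = 0.40368, O = 0.60552.
SiO2 (M=60.083): mol = 0.60067; Si = 0.60067, O = 1.20134.
ΣO = 2.40794; factor = 12/ΣO = 4.98351.
Si apfu = 0.60067 × 4.98351 = 2.993.

2.993 Si apfu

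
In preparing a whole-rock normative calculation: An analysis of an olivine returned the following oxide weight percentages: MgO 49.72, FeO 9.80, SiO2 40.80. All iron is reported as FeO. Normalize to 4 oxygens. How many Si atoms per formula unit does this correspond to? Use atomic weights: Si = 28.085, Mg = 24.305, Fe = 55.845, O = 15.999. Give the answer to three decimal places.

49.72 wt% MgO ÷ 40.304 g/mol = 1.23362 mol, giving 1.23362 Mg and 1.23362 O.
9.80 wt% FeO ÷ 71.844 g/mol = 0.13641 mol, giving 0.13641 Fe and 0.13641 O.
40.80 wt% SiO2 ÷ 60.083 g/mol = 0.67906 mol, giving 0.67906 Si and 1.35812 O.
Oxygen sums to 2.72815; scaling by 4/2.72815 = 1.46620 puts the formula on 4 O.
Si: 0.67906 × 1.46620 = 0.996 atoms per formula unit.

0.996 Si apfu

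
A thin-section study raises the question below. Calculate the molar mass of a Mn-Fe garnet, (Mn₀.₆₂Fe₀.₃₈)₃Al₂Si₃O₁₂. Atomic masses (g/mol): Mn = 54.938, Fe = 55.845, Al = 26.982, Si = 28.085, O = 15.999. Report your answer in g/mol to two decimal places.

The formula mass is the sum 1.86×54.938 + 1.14×55.845 + 2×26.982 + 3×28.085 + 12×15.999.

496.05 g/mol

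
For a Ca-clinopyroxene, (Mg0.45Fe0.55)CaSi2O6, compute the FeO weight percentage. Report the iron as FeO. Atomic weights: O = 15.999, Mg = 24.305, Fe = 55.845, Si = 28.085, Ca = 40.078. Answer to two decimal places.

16.89 wt%

Formula mass = 233.894 g/mol.
0.55 Fe → 0.5500 mol FeO per formula unit; M(FeO) = 71.844, so FeO mass = 39.514 g.
39.514/233.894 × 100 = 16.89 wt%.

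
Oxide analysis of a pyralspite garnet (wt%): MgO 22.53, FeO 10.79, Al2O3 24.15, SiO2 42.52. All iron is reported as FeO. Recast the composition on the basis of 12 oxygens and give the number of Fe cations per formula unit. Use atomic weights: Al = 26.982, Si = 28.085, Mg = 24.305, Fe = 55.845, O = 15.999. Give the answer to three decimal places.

0.636 Fe apfu

MgO (M=40.304): mol = 0.55900; Mg = 0.55900, O = 0.55900.
FeO (M=71.844): mol = 0.15019; Fe = 0.15019, O = 0.15019.
Al2O3 (M=101.961): mol = 0.23686; Al = 0.47372, O = 0.71058.
SiO2 (M=60.083): mol = 0.70769; Si = 0.70769, O = 1.41538.
ΣO = 2.83515; factor = 12/ΣO = 4.23258.
Fe apfu = 0.15019 × 4.23258 = 0.636.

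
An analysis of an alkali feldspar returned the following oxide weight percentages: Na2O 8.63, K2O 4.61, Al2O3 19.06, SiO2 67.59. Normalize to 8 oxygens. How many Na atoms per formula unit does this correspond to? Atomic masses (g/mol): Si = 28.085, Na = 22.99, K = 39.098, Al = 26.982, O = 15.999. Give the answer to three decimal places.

0.743 Na apfu

Na2O: 8.63/61.979 = 0.13924 mol → 0.27848 mol Na, 0.13924 mol O.
K2O: 4.61/94.195 = 0.04894 mol → 0.09788 mol K, 0.04894 mol O.
Al2O3: 19.06/101.961 = 0.18693 mol → 0.37386 mol Al, 0.56079 mol O.
SiO2: 67.59/60.083 = 1.12494 mol → 1.12494 mol Si, 2.24988 mol O.
Total oxygen = 2.99885 mol. Normalization factor = 8/2.99885 = 2.66769.
Na per 8 O = 0.27848 × 2.66769 = 0.743.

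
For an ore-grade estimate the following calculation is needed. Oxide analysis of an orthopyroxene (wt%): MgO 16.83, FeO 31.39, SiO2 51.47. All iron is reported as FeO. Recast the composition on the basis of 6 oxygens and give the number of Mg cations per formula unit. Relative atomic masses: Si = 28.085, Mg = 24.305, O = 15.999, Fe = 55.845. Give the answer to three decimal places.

16.83 wt% MgO ÷ 40.304 g/mol = 0.41758 mol, giving 0.41758 Mg and 0.41758 O.
31.39 wt% FeO ÷ 71.844 g/mol = 0.43692 mol, giving 0.43692 Fe and 0.43692 O.
51.47 wt% SiO2 ÷ 60.083 g/mol = 0.85665 mol, giving 0.85665 Si and 1.71330 O.
Oxygen sums to 2.56780; scaling by 6/2.56780 = 2.33663 puts the formula on 6 O.
Mg: 0.41758 × 2.33663 = 0.976 atoms per formula unit.

0.976 Mg apfu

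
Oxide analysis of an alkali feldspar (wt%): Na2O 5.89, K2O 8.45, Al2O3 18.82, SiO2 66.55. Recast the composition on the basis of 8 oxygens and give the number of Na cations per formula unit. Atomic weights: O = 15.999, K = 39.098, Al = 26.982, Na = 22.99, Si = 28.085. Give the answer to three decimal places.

5.89 wt% Na2O ÷ 61.979 g/mol = 0.09503 mol, giving 0.19006 Na and 0.09503 O.
8.45 wt% K2O ÷ 94.195 g/mol = 0.08971 mol, giving 0.17942 K and 0.08971 O.
18.82 wt% Al2O3 ÷ 101.961 g/mol = 0.18458 mol, giving 0.36916 Al and 0.55374 O.
66.55 wt% SiO2 ÷ 60.083 g/mol = 1.10763 mol, giving 1.10763 Si and 2.21526 O.
Oxygen sums to 2.95374; scaling by 8/2.95374 = 2.70843 puts the formula on 8 O.
Na: 0.19006 × 2.70843 = 0.515 atoms per formula unit.

0.515 Na apfu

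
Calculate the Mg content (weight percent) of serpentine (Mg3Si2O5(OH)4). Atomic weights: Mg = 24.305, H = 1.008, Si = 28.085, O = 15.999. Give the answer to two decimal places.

Formula mass = 3*24.305 + 2*28.085 + 9*15.999 + 4*1.008 = 277.108 g/mol, of which 72.915 g is Mg.
So Mg makes up 72.915/277.108 = 0.2631 of the mass, i.e. 26.31%.

26.31 weight percent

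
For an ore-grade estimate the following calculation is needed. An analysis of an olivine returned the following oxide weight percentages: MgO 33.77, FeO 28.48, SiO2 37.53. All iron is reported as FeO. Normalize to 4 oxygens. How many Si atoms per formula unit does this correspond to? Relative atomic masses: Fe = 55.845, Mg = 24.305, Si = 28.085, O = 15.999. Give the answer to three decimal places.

MgO (M=40.304): mol = 0.83788; Mg = 0.83788, O = 0.83788.
FeO (M=71.844): mol = 0.39641; Fe = 0.39641, O = 0.39641.
SiO2 (M=60.083): mol = 0.62464; Si = 0.62464, O = 1.24928.
ΣO = 2.48357; factor = 4/ΣO = 1.61058.
Si apfu = 0.62464 × 1.61058 = 1.006.

1.006 Si apfu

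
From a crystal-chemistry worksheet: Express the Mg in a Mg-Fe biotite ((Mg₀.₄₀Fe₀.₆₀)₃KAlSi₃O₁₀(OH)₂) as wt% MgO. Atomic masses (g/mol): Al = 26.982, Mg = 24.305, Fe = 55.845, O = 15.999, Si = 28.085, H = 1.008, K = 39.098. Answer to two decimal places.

Molar mass of (Mg₀.₄₀Fe₀.₆₀)₃KAlSi₃O₁₀(OH)₂ = 1.20*24.305 + 1.80*55.845 + 1*39.098 + 1*26.982 + 3*28.085 + 12*15.999 + 2*1.008 = 474.026 g/mol.
Each formula unit contains 1.20 Mg, equivalent to 1.20/1 = 1.2000 mol MgO.
M(MgO) = 1×24.305 + 1×15.999 = 40.304 g/mol.
Mass of MgO per formula unit = 1.2000 × 40.304 = 48.365 g.
MgO wt% = 48.365 / 474.026 × 100 = 10.20%.

10.20 wt%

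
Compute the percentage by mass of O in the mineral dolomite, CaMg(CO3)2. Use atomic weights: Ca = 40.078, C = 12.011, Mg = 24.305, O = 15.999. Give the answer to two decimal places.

M(CaMg(CO3)2) = 184.399 g/mol.
O contributes 6 × 15.999 = 95.994 g per mole.
95.994/184.399 = 0.5206 → 52.06%.

52.06 weight percent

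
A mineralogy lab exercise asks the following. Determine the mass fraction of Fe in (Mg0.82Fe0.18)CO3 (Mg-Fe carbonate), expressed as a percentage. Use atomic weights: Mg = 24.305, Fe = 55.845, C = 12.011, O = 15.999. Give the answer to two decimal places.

11.17 wt%

Formula mass = 0.82·24.305 + 0.18·55.845 + 1·12.011 + 3·15.999 = 89.990 g/mol, of which 10.052 g is Fe.
So Fe makes up 10.052/89.990 = 0.1117 of the mass, i.e. 11.17%.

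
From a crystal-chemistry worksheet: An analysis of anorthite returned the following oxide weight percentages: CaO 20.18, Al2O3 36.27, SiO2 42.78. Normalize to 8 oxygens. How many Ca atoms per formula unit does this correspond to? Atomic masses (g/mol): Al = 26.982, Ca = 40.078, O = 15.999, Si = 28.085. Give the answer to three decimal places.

20.18 wt% CaO ÷ 56.077 g/mol = 0.35986 mol, giving 0.35986 Ca and 0.35986 O.
36.27 wt% Al2O3 ÷ 101.961 g/mol = 0.35572 mol, giving 0.71144 Al and 1.06716 O.
42.78 wt% SiO2 ÷ 60.083 g/mol = 0.71202 mol, giving 0.71202 Si and 1.42404 O.
Oxygen sums to 2.85106; scaling by 8/2.85106 = 2.80597 puts the formula on 8 O.
Ca: 0.35986 × 2.80597 = 1.010 atoms per formula unit.

1.010 Ca apfu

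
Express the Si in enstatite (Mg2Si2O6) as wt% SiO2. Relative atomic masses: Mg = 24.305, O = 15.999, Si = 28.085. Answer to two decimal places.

Molar mass of Mg2Si2O6 = 2×24.305 + 2×28.085 + 6×15.999 = 200.774 g/mol.
Each formula unit contains 2 Si, equivalent to 2/1 = 2.0000 mol SiO2.
M(SiO2) = 1×28.085 + 2×15.999 = 60.083 g/mol.
Mass of SiO2 per formula unit = 2.0000 × 60.083 = 120.166 g.
SiO2 wt% = 120.166 / 200.774 × 100 = 59.85%.

59.85 wt%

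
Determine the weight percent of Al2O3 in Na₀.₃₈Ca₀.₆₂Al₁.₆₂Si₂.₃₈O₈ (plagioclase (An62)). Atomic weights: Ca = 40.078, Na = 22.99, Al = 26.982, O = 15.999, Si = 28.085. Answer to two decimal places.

M(Na₀.₃₈Ca₀.₆₂Al₁.₆₂Si₂.₃₈O₈) = 272.130 g/mol; M(Al2O3) = 101.961 g/mol.
Moles Al2O3 per formula unit = 1.62 Al ÷ 2 = 0.8100.
Al2O3 fraction = (0.8100 × 101.961) / 272.130 = 82.588/272.130 = 0.3035.

30.35 wt%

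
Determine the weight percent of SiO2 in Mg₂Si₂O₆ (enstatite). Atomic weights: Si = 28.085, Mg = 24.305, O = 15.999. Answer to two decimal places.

59.85 wt%

Molar mass of Mg₂Si₂O₆ = 2·24.305 + 2·28.085 + 6·15.999 = 200.774 g/mol.
Each formula unit contains 2 Si, equivalent to 2/1 = 2.0000 mol SiO2.
M(SiO2) = 1×28.085 + 2×15.999 = 60.083 g/mol.
Mass of SiO2 per formula unit = 2.0000 × 60.083 = 120.166 g.
SiO2 wt% = 120.166 / 200.774 × 100 = 59.85%.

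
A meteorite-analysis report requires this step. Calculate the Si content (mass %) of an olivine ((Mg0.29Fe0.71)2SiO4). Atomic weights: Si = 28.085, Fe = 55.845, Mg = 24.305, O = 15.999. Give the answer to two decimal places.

15.14 mass %

M((Mg0.29Fe0.71)2SiO4) = 185.478 g/mol.
Si contributes 1 × 28.085 = 28.085 g per mole.
28.085/185.478 = 0.1514 → 15.14%.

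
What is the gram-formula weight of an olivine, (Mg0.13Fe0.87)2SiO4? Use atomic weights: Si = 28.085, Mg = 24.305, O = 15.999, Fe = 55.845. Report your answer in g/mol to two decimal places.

195.57 g/mol

Mg: 0.26 × 24.305 = 6.3193
Fe: 1.74 × 55.845 = 97.1703
Si: 1 × 28.085 = 28.0850
O: 4 × 15.999 = 63.9960
Summing the contributions gives the formula mass.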